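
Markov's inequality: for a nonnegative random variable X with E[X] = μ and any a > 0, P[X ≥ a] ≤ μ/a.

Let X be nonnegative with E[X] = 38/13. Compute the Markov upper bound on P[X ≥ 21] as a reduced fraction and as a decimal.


μ = E[X] = 38/13, a = 21.
Markov: P[X ≥ 21] ≤ μ/a = (38/13)/21 = 38/273.
Numerically: ≈ 0.139.
(Since a = 21 > μ = 2.923, the bound 38/273 is < 1 and informative.)

P[X ≥ 21] ≤ 38/273 ≈ 0.139.


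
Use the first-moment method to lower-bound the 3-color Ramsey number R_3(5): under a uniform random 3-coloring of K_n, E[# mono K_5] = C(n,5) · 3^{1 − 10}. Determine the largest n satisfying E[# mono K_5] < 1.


We need C(n, 5) · 3^{1 − 10} < 1, i.e. C(n, 5) < 3^{10 − 1} = 19683.
Check values of n near the boundary:
  n = 19: C(19, 5) = 11628; 11628 < 19683? YES
  n = 20: C(20, 5) = 15504; 15504 < 19683? YES
  n = 21: C(21, 5) = 20349; 20349 < 19683? NO
  n = 22: C(22, 5) = 26334; 26334 < 19683? NO
  n = 23: C(23, 5) = 33649; 33649 < 19683? NO
The largest n with C(n, 5) < 19683 is n = 20 (where E[X] = 5168/6561 ≈ 0.7876848). Hence R_3(5) > 20, i.e. R_3(5) ≥ 21.

Largest n = 20; hence R_3(5) > 20.


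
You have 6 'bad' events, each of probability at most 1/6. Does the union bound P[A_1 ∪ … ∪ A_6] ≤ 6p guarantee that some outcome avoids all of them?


Union bound: P[∪_{i=1}^{6} A_i] ≤ Σ_i P[A_i] ≤ 6·p = 6·(1/6) = 1.
Numerically: 1 ≈ 1.0000000.
Is 1 < 1? NO.
Since the bound 1 is ≥ 1, the union bound is uninformative here; it does NOT by itself certify existence.

6·p = 1 ≈ 1.0000000; existence NOT certified by the union bound.


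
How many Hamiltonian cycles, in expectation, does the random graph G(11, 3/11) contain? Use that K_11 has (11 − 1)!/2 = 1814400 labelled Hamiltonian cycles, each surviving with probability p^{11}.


K_11 has (11 − 1)!/2 = 1814400 labelled Hamiltonian cycles.
For each such Hamiltonian cycle H, let X_H = 1 if all 11 edges of H are present in G. Then P[X_H = 1] = p^{11} = (3/11)^{11} = 177147/285311670611.
By linearity: E[X] = Σ_H E[X_H] = 1814400 · p^{11} = 1814400 · 177147/285311670611 = 321415516800/285311670611.
Numerically: E[X] ≈ 1.13.

E[X] = 1814400 · (3/11)^{11} = 321415516800/285311670611 ≈ 1.13.


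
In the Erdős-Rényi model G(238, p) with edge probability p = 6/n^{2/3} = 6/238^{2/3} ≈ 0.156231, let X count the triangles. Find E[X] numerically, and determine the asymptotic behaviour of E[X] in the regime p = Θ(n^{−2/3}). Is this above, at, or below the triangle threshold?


Number of potential triangles: C(238, 3) = 2218636.
Each occurs with probability p³ ≈ (0.156231)³ ≈ 3.81329002e-03.
By linearity: E[X] = C(238, 3)·p³ ≈ 2218636 · 3.81329002e-03 ≈ 8460.302521.
Since α = 2/3 < 1, p = c/n^{2/3} ≫ 1/n is above the triangle threshold p ~ 1/n. Asymptotically E[X] ~ (c³/6)·n^{3(1−α)} = (6³/6)·n^{1} → ∞; triangles are abundant w.h.p.

E[X] ≈ 8460.302521; in regime p = Θ(1/n^{2/3}) E[X] diverges (above the triangle threshold p ~ 1/n).


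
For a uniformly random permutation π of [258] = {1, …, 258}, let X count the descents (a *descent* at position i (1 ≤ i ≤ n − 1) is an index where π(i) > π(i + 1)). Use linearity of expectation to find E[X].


Write X = Σ X_I over i = 1, …, 257, with X_I the indicator of one descent.
There are 257 indicators.
For each fixed i, the pair (π(i), π(i+1)) is a uniformly random ordered pair of distinct values from {1, …, 258}; by symmetry P[π(i) > π(i+1)] = 1/2.
By linearity: E[X] = 257 · (1/2) = (258 − 1) · (1/2) = 257/2 ≈ 128.5000.

E[X] = 257/2 = 128.5000.


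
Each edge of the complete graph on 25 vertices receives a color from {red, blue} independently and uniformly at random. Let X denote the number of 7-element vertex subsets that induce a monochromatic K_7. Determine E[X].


Let X = Σ_S X_S over the C(25, 7) = 480700 subsets S of size 7, where X_S = 1 if the K_7 on S is monochromatic.
For a fixed S, the K_7 on S has C(7, 2) = 21 edges. P[all 21 edges red] = (1/2)^21, and likewise for blue, so P[monochromatic] = 2·(1/2)^21 = 2^{1 − 21} = 1/1048576.
By linearity of expectation: E[X] = C(25, 7) · 2^{1 − 21} = 480700 · 1/1048576 = 120175/262144.
Numerically: E[X] ≈ 0.4584.

E[X] = C(25,7)·2^(1−C(7,2)) = 120175/262144 ≈ 0.4584.


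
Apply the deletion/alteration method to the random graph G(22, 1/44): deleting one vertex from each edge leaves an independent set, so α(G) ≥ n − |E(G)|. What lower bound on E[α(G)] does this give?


E[|E(G)|] = C(22, 2)·p = 231 · (1/44) = 21/4.
E[α(G)] ≥ n − E[|E(G)|] = 22 − 21/4 = 67/4.
Numerically: ≈ 16.750.
(This is only a lower bound; the true E[α(G)] may be larger.)

E[α(G)] ≥ 67/4 ≈ 16.750.


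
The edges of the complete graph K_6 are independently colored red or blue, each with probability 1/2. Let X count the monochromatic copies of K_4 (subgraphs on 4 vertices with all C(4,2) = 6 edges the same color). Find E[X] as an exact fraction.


Let X = Σ_S X_S over the C(6, 4) = 15 subsets S of size 4, where X_S = 1 if the K_4 on S is monochromatic.
For a fixed S, the K_4 on S has C(4, 2) = 6 edges. P[all 6 edges red] = (1/2)^6, and likewise for blue, so P[monochromatic] = 2·(1/2)^6 = 2^{1 − 6} = 1/32.
By linearity: E[X] = C(6, 4) · 2^{1 − 6} = 15 · 1/32 = 15/32.
Numerically: E[X] ≈ 0.46875.

E[X] = C(6,4)·2^(1−C(4,2)) = 15/32 ≈ 0.46875.


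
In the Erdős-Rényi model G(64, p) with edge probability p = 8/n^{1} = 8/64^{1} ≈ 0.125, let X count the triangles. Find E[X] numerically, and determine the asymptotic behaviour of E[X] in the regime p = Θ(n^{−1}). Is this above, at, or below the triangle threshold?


Number of potential triangles: C(64, 3) = 41664.
Each occurs with probability p³ ≈ (0.125)³ ≈ 1.95312e-03.
By linearity: E[X] = C(64, 3)·p³ ≈ 41664 · 1.95312e-03 ≈ 81.375.
Here α = 1, so p = 8/n is exactly at the triangle threshold p ~ 1/n. Asymptotically E[X] → c³/6 = 8³/6 = 256/3 ≈ 85.333, a bounded constant. In this regime the triangle count is asymptotically Poisson(c³/6).

E[X] ≈ 81.375; in regime p = Θ(1/n^{1}) E[X] stays bounded (at the triangle threshold p ~ 1/n).


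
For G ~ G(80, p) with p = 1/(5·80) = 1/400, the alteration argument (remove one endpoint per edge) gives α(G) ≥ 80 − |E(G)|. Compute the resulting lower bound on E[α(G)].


E[|E(G)|] = C(80, 2)·p = 3160 · (1/400) = 79/10.
E[α(G)] ≥ n − E[|E(G)|] = 80 − 79/10 = 721/10.
Numerically: ≈ 72.100000.
(This is only a lower bound; the true E[α(G)] may be larger.)

E[α(G)] ≥ 721/10 ≈ 72.100000.


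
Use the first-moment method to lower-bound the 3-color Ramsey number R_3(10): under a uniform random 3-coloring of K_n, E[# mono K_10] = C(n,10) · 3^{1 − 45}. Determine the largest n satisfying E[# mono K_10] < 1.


We need C(n, 10) · 3^{1 − 45} < 1, i.e. C(n, 10) < 3^{45 − 1} = 984770902183611232881.
Check values of n near the boundary:
  n = 571: C(571, 10) = 937951290893172842001; 937951290893172842001 < 984770902183611232881? YES
  n = 572: C(572, 10) = 954640815642161682606; 954640815642161682606 < 984770902183611232881? YES
  n = 573: C(573, 10) = 971597135635805762226; 971597135635805762226 < 984770902183611232881? YES
  n = 574: C(574, 10) = 988824035203816502691; 988824035203816502691 < 984770902183611232881? NO
  n = 575: C(575, 10) = 1006325345561406175305; 1006325345561406175305 < 984770902183611232881? NO
  n = 576: C(576, 10) = 1024104945306307344480; 1024104945306307344480 < 984770902183611232881? NO
The largest n with C(n, 10) < 984770902183611232881 is n = 573 (where E[X] = 35985079097622435638/36472996377170786403 ≈ 0.986623). Hence R_3(10) > 573, i.e. R_3(10) ≥ 574.

Largest n = 573; hence R_3(10) > 573.


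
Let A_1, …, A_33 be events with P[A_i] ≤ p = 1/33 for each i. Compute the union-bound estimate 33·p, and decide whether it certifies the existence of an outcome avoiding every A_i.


Union bound: P[∪_{i=1}^{33} A_i] ≤ Σ_i P[A_i] ≤ 33·p = 33·(1/33) = 1.
Numerically: 1 ≈ 1.0000000.
Is 1 < 1? NO.
Since the bound 1 is ≥ 1, the union bound is uninformative here; it does NOT by itself certify existence.

33·p = 1 ≈ 1.0000000; existence NOT certified by the union bound.


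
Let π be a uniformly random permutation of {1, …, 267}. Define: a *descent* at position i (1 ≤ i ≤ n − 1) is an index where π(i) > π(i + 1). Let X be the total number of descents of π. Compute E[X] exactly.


Write X = Σ X_I over i = 1, …, 266, with X_I the indicator of one descent.
There are 266 indicators.
For each fixed i, the pair (π(i), π(i+1)) is a uniformly random ordered pair of distinct values from {1, …, 267}; by symmetry P[π(i) > π(i+1)] = 1/2.
By linearity: E[X] = 266 · (1/2) = (267 − 1) · (1/2) = 133 ≈ 133.00000.

E[X] = 133 = 133.00000.


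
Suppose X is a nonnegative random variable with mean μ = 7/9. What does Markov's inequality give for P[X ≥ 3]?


μ = E[X] = 7/9, a = 3.
Markov: P[X ≥ 3] ≤ μ/a = (7/9)/3 = 7/27.
Numerically: ≈ 0.259259.
(Since a = 3 > μ = 0.777778, the bound 7/27 is < 1 and informative.)

P[X ≥ 3] ≤ 7/27 ≈ 0.259259.


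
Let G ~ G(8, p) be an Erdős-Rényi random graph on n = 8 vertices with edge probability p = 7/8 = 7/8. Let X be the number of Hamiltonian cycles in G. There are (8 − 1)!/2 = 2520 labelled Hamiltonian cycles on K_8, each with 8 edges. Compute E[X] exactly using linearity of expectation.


K_8 has (8 − 1)!/2 = 2520 labelled Hamiltonian cycles.
For each such Hamiltonian cycle H, let X_H = 1 if all 8 edges of H are present in G. Then P[X_H = 1] = p^{8} = (7/8)^{8} = 5764801/16777216.
By linearity: E[X] = Σ_H E[X_H] = 2520 · p^{8} = 2520 · 5764801/16777216 = 1815912315/2097152.
Numerically: E[X] ≈ 865.89.

E[X] = 2520 · (7/8)^{8} = 1815912315/2097152 ≈ 865.89.


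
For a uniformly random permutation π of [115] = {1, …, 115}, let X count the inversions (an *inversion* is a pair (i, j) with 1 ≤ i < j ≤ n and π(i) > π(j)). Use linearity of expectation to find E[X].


Write X = Σ X_I over the C(115, 2) = 6555 pairs i < j, with X_I the indicator of one inversion.
There are 6555 indicators.
For each fixed pair i < j, the values π(i) and π(j) are two distinct elements of {1, …, 115} in uniformly random order; by symmetry P[π(i) > π(j)] = 1/2.
By linearity: E[X] = 6555 · (1/2) = C(115, 2) · (1/2) = 6555/2 = 6555/2 ≈ 3277.500.

E[X] = 6555/2 = 3277.500.


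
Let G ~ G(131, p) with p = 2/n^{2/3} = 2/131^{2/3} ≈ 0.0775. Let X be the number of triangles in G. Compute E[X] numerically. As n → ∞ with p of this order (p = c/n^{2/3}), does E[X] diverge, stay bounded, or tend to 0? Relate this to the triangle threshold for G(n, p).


Number of potential triangles: C(131, 3) = 366145.
Each occurs with probability p³ ≈ (0.0775)³ ≈ 4.66173e-04.
By linearity: E[X] = C(131, 3)·p³ ≈ 366145 · 4.66173e-04 ≈ 170.687.
Since α = 2/3 < 1, p = c/n^{2/3} ≫ 1/n is above the triangle threshold p ~ 1/n. Asymptotically E[X] ~ (c³/6)·n^{3(1−α)} = (2³/6)·n^{1} → ∞; triangles are abundant w.h.p.

E[X] ≈ 170.687; in regime p = Θ(1/n^{2/3}) E[X] diverges (above the triangle threshold p ~ 1/n).


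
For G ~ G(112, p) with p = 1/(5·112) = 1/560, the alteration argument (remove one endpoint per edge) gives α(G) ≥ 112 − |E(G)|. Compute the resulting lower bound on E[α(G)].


E[|E(G)|] = C(112, 2)·p = 6216 · (1/560) = 111/10.
E[α(G)] ≥ n − E[|E(G)|] = 112 − 111/10 = 1009/10.
Numerically: ≈ 100.90000.
(This is only a lower bound; the true E[α(G)] may be larger.)

E[α(G)] ≥ 1009/10 ≈ 100.90000.


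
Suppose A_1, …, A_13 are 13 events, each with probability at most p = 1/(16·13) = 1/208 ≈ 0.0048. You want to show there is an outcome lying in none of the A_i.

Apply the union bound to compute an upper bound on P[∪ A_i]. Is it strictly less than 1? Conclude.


Union bound: P[∪_{i=1}^{13} A_i] ≤ Σ_i P[A_i] ≤ 13·p = 13·(1/208) = 1/16.
Numerically: 1/16 ≈ 0.0625.
Is 1/16 < 1? YES.
Since P[∪ A_i] ≤ 1/16 < 1, the complement has P[∩ A_i^c] ≥ 1 − 1/16 = 15/16 > 0, so some outcome avoids every A_i.

13·p = 1/16 ≈ 0.0625; existence CERTIFIED by the union bound.


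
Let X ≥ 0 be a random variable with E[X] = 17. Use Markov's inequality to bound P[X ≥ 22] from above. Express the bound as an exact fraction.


μ = E[X] = 17, a = 22.
Markov: P[X ≥ 22] ≤ μ/a = (17)/22 = 17/22.
Numerically: ≈ 0.77273.
(Since a = 22 > μ = 17.00000, the bound 17/22 is < 1 and informative.)

P[X ≥ 22] ≤ 17/22 ≈ 0.77273.


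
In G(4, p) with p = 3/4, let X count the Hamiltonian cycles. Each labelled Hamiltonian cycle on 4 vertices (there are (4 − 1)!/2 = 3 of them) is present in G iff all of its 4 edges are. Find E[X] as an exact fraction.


K_4 has (4 − 1)!/2 = 3 labelled Hamiltonian cycles.
For each such Hamiltonian cycle H, let X_H = 1 if all 4 edges of H are present in G. Then P[X_H = 1] = p^{4} = (3/4)^{4} = 81/256.
By linearity of expectation: E[X] = Σ_H E[X_H] = 3 · p^{4} = 3 · 81/256 = 243/256.
Numerically: E[X] ≈ 0.9492.

E[X] = 3 · (3/4)^{4} = 243/256 ≈ 0.9492.


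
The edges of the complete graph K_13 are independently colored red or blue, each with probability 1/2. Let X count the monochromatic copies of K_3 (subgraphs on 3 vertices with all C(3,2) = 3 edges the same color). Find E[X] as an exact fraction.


Let X = Σ_S X_S over the C(13, 3) = 286 subsets S of size 3, where X_S = 1 if the K_3 on S is monochromatic.
For a fixed S, the K_3 on S has C(3, 2) = 3 edges. P[all 3 edges red] = (1/2)^3, and likewise for blue, so P[monochromatic] = 2·(1/2)^3 = 2^{1 − 3} = 1/4.
By linearity: E[X] = C(13, 3) · 2^{1 − 3} = 286 · 1/4 = 143/2.
Numerically: E[X] ≈ 71.500000.

E[X] = C(13,3)·2^(1−C(3,2)) = 143/2 ≈ 71.500000.


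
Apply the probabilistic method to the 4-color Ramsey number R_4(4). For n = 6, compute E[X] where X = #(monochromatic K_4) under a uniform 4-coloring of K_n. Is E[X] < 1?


E[X] = C(6, 4) · 4^{1 − 6} = 15 · 4^{−5} = 15/1024.
As a reduced fraction: E[X] = 15/1024 ≈ 0.01465.
Is E[X] < 1? YES.
Since E[X] < 1, there exists a 4-coloring of K_{6} with no monochromatic K_4; hence R_4(4) > 6.

E[X] = 15/1024 ≈ 0.01465; E[X] < 1, so R_4(4) > 6.


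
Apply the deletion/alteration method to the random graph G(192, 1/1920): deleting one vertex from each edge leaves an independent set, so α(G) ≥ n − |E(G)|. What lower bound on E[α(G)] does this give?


E[|E(G)|] = C(192, 2)·p = 18336 · (1/1920) = 191/20.
E[α(G)] ≥ n − E[|E(G)|] = 192 − 191/20 = 3649/20.
Numerically: ≈ 182.4500.
(This is only a lower bound; the true E[α(G)] may be larger.)

E[α(G)] ≥ 3649/20 ≈ 182.4500.


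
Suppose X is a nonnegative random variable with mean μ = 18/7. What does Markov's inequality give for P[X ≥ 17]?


μ = E[X] = 18/7, a = 17.
Markov: P[X ≥ 17] ≤ μ/a = (18/7)/17 = 18/119.
Numerically: ≈ 0.151.
(Since a = 17 > μ = 2.571, the bound 18/119 is < 1 and informative.)

P[X ≥ 17] ≤ 18/119 ≈ 0.151.


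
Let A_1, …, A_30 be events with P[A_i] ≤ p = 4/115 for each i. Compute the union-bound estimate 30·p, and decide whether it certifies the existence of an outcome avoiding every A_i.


Union bound: P[∪_{i=1}^{30} A_i] ≤ Σ_i P[A_i] ≤ 30·p = 30·(4/115) = 24/23.
Numerically: 24/23 ≈ 1.04348.
Is 24/23 < 1? NO.
Since the bound 24/23 is ≥ 1, the union bound is uninformative here; it does NOT by itself certify existence.

30·p = 24/23 ≈ 1.04348; existence NOT certified by the union bound.


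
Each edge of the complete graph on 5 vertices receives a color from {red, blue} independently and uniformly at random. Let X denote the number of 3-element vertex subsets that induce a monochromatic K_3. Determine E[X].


Let X = Σ_S X_S over the C(5, 3) = 10 subsets S of size 3, where X_S = 1 if the K_3 on S is monochromatic.
For a fixed S, the K_3 on S has C(3, 2) = 3 edges. P[all 3 edges red] = (1/2)^3, and likewise for blue, so P[monochromatic] = 2·(1/2)^3 = 2^{1 − 3} = 1/4.
By linearity: E[X] = C(5, 3) · 2^{1 − 3} = 10 · 1/4 = 5/2.
Numerically: E[X] ≈ 2.50000.

E[X] = C(5,3)·2^(1−C(3,2)) = 5/2 ≈ 2.50000.


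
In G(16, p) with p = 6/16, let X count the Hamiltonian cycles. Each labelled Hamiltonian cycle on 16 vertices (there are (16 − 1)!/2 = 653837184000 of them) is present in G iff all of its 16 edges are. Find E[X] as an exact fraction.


K_16 has (16 − 1)!/2 = 653837184000 labelled Hamiltonian cycles.
For each such Hamiltonian cycle H, let X_H = 1 if all 16 edges of H are present in G. Then P[X_H = 1] = p^{16} = (3/8)^{16} = 43046721/281474976710656.
By linearity: E[X] = Σ_H E[X_H] = 653837184000 · p^{16} = 653837184000 · 43046721/281474976710656 = 27485885585032875/274877906944.
Numerically: E[X] ≈ 99993.

E[X] = 653837184000 · (3/8)^{16} = 27485885585032875/274877906944 ≈ 99993.


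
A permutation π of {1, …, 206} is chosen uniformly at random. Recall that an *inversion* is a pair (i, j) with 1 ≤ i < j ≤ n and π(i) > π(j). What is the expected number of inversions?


Write X = Σ X_I over the C(206, 2) = 21115 pairs i < j, with X_I the indicator of one inversion.
There are 21115 indicators.
For each fixed pair i < j, the values π(i) and π(j) are two distinct elements of {1, …, 206} in uniformly random order; by symmetry P[π(i) > π(j)] = 1/2.
By linearity: E[X] = 21115 · (1/2) = C(206, 2) · (1/2) = 21115/2 = 21115/2 ≈ 10557.500.

E[X] = 21115/2 = 10557.500.


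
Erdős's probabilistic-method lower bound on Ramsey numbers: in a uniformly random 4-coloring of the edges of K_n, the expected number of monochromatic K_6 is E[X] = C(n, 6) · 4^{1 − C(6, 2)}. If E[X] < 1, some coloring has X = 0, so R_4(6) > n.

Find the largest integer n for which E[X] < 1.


We need C(n, 6) · 4^{1 − 15} < 1, i.e. C(n, 6) < 4^{15 − 1} = 268435456.
Check values of n near the boundary:
  n = 75: C(75, 6) = 201359550; 201359550 < 268435456? YES
  n = 76: C(76, 6) = 218618940; 218618940 < 268435456? YES
  n = 77: C(77, 6) = 237093780; 237093780 < 268435456? YES
  n = 78: C(78, 6) = 256851595; 256851595 < 268435456? YES
  n = 79: C(79, 6) = 277962685; 277962685 < 268435456? NO
  n = 80: C(80, 6) = 300500200; 300500200 < 268435456? NO
  n = 81: C(81, 6) = 324540216; 324540216 < 268435456? NO
The largest n with C(n, 6) < 268435456 is n = 78 (where E[X] = 256851595/268435456 ≈ 0.9568468). Hence R_4(6) > 78, i.e. R_4(6) ≥ 79.

Largest n = 78; hence R_4(6) > 78.


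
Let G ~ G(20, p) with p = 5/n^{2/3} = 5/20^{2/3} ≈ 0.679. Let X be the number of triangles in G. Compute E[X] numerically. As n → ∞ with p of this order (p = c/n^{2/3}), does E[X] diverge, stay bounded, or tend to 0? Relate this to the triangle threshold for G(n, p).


Number of potential triangles: C(20, 3) = 1140.
Each occurs with probability p³ ≈ (0.679)³ ≈ 3.12500e-01.
By linearity: E[X] = C(20, 3)·p³ ≈ 1140 · 3.12500e-01 ≈ 356.250.
Since α = 2/3 < 1, p = c/n^{2/3} ≫ 1/n is above the triangle threshold p ~ 1/n. Asymptotically E[X] ~ (c³/6)·n^{3(1−α)} = (5³/6)·n^{1} → ∞; triangles are abundant w.h.p.

E[X] ≈ 356.250; in regime p = Θ(1/n^{2/3}) E[X] diverges (above the triangle threshold p ~ 1/n).


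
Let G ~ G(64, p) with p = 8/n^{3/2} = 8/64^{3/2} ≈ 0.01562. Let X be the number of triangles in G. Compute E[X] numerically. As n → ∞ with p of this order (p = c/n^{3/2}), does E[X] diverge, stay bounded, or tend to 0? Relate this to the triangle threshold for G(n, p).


Number of potential triangles: C(64, 3) = 41664.
Each occurs with probability p³ ≈ (0.01562)³ ≈ 3.814697e-06.
By linearity: E[X] = C(64, 3)·p³ ≈ 41664 · 3.814697e-06 ≈ 0.1589.
Since α = 3/2 > 1, p = c/n^{3/2} = o(1/n) is below the triangle threshold p ~ 1/n. Asymptotically E[X] ~ (c³/6)·n^{3(1−α)} = (8³/6)·n^{-1.5} → 0, so by Markov's inequality G has no triangles w.h.p.

E[X] ≈ 0.1589; in regime p = Θ(1/n^{3/2}) E[X] tends to 0 (below the triangle threshold p ~ 1/n).


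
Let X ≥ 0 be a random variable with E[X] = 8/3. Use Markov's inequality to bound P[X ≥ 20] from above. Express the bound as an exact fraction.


μ = E[X] = 8/3, a = 20.
Markov: P[X ≥ 20] ≤ μ/a = (8/3)/20 = 2/15.
Numerically: ≈ 0.13333.
(Since a = 20 > μ = 2.66667, the bound 2/15 is < 1 and informative.)

P[X ≥ 20] ≤ 2/15 ≈ 0.13333.


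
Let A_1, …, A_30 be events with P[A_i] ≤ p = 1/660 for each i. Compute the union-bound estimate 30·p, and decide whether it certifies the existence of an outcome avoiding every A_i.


Union bound: P[∪_{i=1}^{30} A_i] ≤ Σ_i P[A_i] ≤ 30·p = 30·(1/660) = 1/22.
Numerically: 1/22 ≈ 0.045.
Is 1/22 < 1? YES.
Since P[∪ A_i] ≤ 1/22 < 1, the complement has P[∩ A_i^c] ≥ 1 − 1/22 = 21/22 > 0, so some outcome avoids every A_i.

30·p = 1/22 ≈ 0.045; existence CERTIFIED by the union bound.


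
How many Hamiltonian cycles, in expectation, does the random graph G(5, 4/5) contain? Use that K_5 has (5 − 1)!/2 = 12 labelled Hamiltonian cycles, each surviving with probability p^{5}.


K_5 has (5 − 1)!/2 = 12 labelled Hamiltonian cycles.
For each such Hamiltonian cycle H, let X_H = 1 if all 5 edges of H are present in G. Then P[X_H = 1] = p^{5} = (4/5)^{5} = 1024/3125.
By linearity of expectation: E[X] = Σ_H E[X_H] = 12 · p^{5} = 12 · 1024/3125 = 12288/3125.
Numerically: E[X] ≈ 3.932.

E[X] = 12 · (4/5)^{5} = 12288/3125 ≈ 3.932.


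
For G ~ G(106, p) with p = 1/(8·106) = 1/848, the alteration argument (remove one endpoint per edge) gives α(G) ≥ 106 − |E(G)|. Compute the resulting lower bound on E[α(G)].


E[|E(G)|] = C(106, 2)·p = 5565 · (1/848) = 105/16.
E[α(G)] ≥ n − E[|E(G)|] = 106 − 105/16 = 1591/16.
Numerically: ≈ 99.438.
(This is only a lower bound; the true E[α(G)] may be larger.)

E[α(G)] ≥ 1591/16 ≈ 99.438.


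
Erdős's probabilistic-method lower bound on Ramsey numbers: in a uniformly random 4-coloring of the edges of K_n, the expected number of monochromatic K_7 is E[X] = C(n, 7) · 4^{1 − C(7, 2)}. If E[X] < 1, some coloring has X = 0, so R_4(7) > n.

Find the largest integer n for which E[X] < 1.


We need C(n, 7) · 4^{1 − 21} < 1, i.e. C(n, 7) < 4^{21 − 1} = 1099511627776.
Check values of n near the boundary:
  n = 174: C(174, 7) = 847879782984; 847879782984 < 1099511627776? YES
  n = 175: C(175, 7) = 883208107275; 883208107275 < 1099511627776? YES
  n = 176: C(176, 7) = 919790691600; 919790691600 < 1099511627776? YES
  n = 177: C(177, 7) = 957664425960; 957664425960 < 1099511627776? YES
  n = 178: C(178, 7) = 996867063280; 996867063280 < 1099511627776? YES
  n = 179: C(179, 7) = 1037437234460; 1037437234460 < 1099511627776? YES
  n = 180: C(180, 7) = 1079414463600; 1079414463600 < 1099511627776? YES
  n = 181: C(181, 7) = 1122839183400; 1122839183400 < 1099511627776? NO
  n = 182: C(182, 7) = 1167752750736; 1167752750736 < 1099511627776? NO
  n = 183: C(183, 7) = 1214197462413; 1214197462413 < 1099511627776? NO
The largest n with C(n, 7) < 1099511627776 is n = 180 (where E[X] = 67463403975/68719476736 ≈ 0.9817217). Hence R_4(7) > 180, i.e. R_4(7) ≥ 181.

Largest n = 180; hence R_4(7) > 180.


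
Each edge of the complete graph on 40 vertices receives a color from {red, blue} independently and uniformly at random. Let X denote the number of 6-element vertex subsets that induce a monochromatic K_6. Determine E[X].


Let X = Σ_S X_S over the C(40, 6) = 3838380 subsets S of size 6, where X_S = 1 if the K_6 on S is monochromatic.
For a fixed S, the K_6 on S has C(6, 2) = 15 edges. P[all 15 edges red] = (1/2)^15, and likewise for blue, so P[monochromatic] = 2·(1/2)^15 = 2^{1 − 15} = 1/16384.
By linearity: E[X] = C(40, 6) · 2^{1 − 15} = 3838380 · 1/16384 = 959595/4096.
Numerically: E[X] ≈ 234.2761.

E[X] = C(40,6)·2^(1−C(6,2)) = 959595/4096 ≈ 234.2761.


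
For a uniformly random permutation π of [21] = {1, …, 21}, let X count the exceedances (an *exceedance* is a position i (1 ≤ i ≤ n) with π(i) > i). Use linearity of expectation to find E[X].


Write X = Σ_{i=1}^{21} X_i, where X_i = 1_{π(i) > i}.
For each fixed i, π(i) is uniform over {1, …, 21} (marginal of a uniform permutation), so P[π(i) > i] = (n − i)/n. Summing: Σ_{i=1}^{21} (n − i)/n = (0 + 1 + … + 20)/21 = 21(21 − 1)/(2·21) = (21 − 1)/2.
Hence E[X] = Σ_{i=1}^{21} (21 − i)/21 = 10 ≈ 10.000.

E[X] = 10 = 10.000.


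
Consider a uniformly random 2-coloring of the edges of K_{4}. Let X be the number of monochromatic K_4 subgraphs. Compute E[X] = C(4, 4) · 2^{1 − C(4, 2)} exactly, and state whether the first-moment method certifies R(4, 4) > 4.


E[X] = C(4, 4) · 2^{1 − 6} = 1 · 2^{−5} = 1/32.
As a reduced fraction: E[X] = 1/32 ≈ 0.031.
Is E[X] < 1? YES.
Since E[X] < 1, there exists a 2-coloring of K_{4} with no monochromatic K_4; hence R(4, 4) > 4.

E[X] = 1/32 ≈ 0.031; E[X] < 1, so R(4, 4) > 4.


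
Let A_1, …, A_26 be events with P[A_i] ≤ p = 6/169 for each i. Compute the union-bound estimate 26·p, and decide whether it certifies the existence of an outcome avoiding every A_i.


Union bound: P[∪_{i=1}^{26} A_i] ≤ Σ_i P[A_i] ≤ 26·p = 26·(6/169) = 12/13.
Numerically: 12/13 ≈ 0.923.
Is 12/13 < 1? YES.
Since P[∪ A_i] ≤ 12/13 < 1, the complement has P[∩ A_i^c] ≥ 1 − 12/13 = 1/13 > 0, so some outcome avoids every A_i.

26·p = 12/13 ≈ 0.923; existence CERTIFIED by the union bound.


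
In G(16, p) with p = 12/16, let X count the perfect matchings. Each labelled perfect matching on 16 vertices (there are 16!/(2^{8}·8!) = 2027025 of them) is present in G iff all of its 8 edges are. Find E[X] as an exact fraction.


K_16 has 16!/(2^{8}·8!) = 2027025 labelled perfect matchings.
For each such perfect matching H, let X_H = 1 if all 8 edges of H are present in G. Then P[X_H = 1] = p^{8} = (3/4)^{8} = 6561/65536.
By linearity of expectation: E[X] = Σ_H E[X_H] = 2027025 · p^{8} = 2027025 · 6561/65536 = 13299311025/65536.
Numerically: E[X] ≈ 2.029e+05.

E[X] = 2027025 · (3/4)^{8} = 13299311025/65536 ≈ 2.029e+05.


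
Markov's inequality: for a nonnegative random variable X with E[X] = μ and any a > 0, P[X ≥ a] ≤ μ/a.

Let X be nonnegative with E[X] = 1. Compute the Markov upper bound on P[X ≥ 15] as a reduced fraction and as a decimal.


μ = E[X] = 1, a = 15.
Markov: P[X ≥ 15] ≤ μ/a = (1)/15 = 1/15.
Numerically: ≈ 0.067.
(Since a = 15 > μ = 1.000, the bound 1/15 is < 1 and informative.)

P[X ≥ 15] ≤ 1/15 ≈ 0.067.


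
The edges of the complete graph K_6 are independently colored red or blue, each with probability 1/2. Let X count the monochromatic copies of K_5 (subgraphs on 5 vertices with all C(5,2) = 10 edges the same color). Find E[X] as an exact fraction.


Let X = Σ_S X_S over the C(6, 5) = 6 subsets S of size 5, where X_S = 1 if the K_5 on S is monochromatic.
For a fixed S, the K_5 on S has C(5, 2) = 10 edges. P[all 10 edges red] = (1/2)^10, and likewise for blue, so P[monochromatic] = 2·(1/2)^10 = 2^{1 − 10} = 1/512.
By linearity: E[X] = C(6, 5) · 2^{1 − 10} = 6 · 1/512 = 3/256.
Numerically: E[X] ≈ 0.011719.

E[X] = C(6,5)·2^(1−C(5,2)) = 3/256 ≈ 0.011719.


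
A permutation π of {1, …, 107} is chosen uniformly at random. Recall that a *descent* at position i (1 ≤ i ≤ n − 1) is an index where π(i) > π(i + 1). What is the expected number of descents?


Write X = Σ X_I over i = 1, …, 106, with X_I the indicator of one descent.
There are 106 indicators.
For each fixed i, the pair (π(i), π(i+1)) is a uniformly random ordered pair of distinct values from {1, …, 107}; by symmetry P[π(i) > π(i+1)] = 1/2.
By linearity: E[X] = 106 · (1/2) = (107 − 1) · (1/2) = 53 ≈ 53.000.

E[X] = 53 = 53.000.


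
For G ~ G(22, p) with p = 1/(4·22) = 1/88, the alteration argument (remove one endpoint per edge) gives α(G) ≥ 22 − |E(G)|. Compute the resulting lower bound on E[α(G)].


E[|E(G)|] = C(22, 2)·p = 231 · (1/88) = 21/8.
E[α(G)] ≥ n − E[|E(G)|] = 22 − 21/8 = 155/8.
Numerically: ≈ 19.375000.
(This is only a lower bound; the true E[α(G)] may be larger.)

E[α(G)] ≥ 155/8 ≈ 19.375000.


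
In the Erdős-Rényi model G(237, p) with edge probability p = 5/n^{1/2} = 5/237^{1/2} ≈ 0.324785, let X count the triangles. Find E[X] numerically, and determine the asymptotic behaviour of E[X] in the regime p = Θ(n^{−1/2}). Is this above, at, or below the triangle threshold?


Number of potential triangles: C(237, 3) = 2190670.
Each occurs with probability p³ ≈ (0.324785)³ ≈ 3.42600107e-02.
By linearity: E[X] = C(237, 3)·p³ ≈ 2190670 · 3.42600107e-02 ≈ 75052.377593.
Since α = 1/2 < 1, p = c/n^{1/2} ≫ 1/n is above the triangle threshold p ~ 1/n. Asymptotically E[X] ~ (c³/6)·n^{3(1−α)} = (5³/6)·n^{1.5} → ∞; triangles are abundant w.h.p.

E[X] ≈ 75052.377593; in regime p = Θ(1/n^{1/2}) E[X] diverges (above the triangle threshold p ~ 1/n).


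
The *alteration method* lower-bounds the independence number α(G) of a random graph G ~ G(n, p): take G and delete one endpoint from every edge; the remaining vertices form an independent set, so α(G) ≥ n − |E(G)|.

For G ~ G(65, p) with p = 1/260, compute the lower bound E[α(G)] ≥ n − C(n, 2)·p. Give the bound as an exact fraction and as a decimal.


E[|E(G)|] = C(65, 2)·p = 2080 · (1/260) = 8.
E[α(G)] ≥ n − E[|E(G)|] = 65 − 8 = 57.
Numerically: ≈ 57.0000.
(This is only a lower bound; the true E[α(G)] may be larger.)

E[α(G)] ≥ 57 ≈ 57.0000.


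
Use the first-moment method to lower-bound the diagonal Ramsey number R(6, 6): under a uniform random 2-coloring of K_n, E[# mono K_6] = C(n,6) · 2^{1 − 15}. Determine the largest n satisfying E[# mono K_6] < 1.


We need C(n, 6) · 2^{1 − 15} < 1, i.e. C(n, 6) < 2^{15 − 1} = 16384.
Check values of n near the boundary:
  n = 12: C(12, 6) = 924; 924 < 16384? YES
  n = 13: C(13, 6) = 1716; 1716 < 16384? YES
  n = 14: C(14, 6) = 3003; 3003 < 16384? YES
  n = 15: C(15, 6) = 5005; 5005 < 16384? YES
  n = 16: C(16, 6) = 8008; 8008 < 16384? YES
  n = 17: C(17, 6) = 12376; 12376 < 16384? YES
  n = 18: C(18, 6) = 18564; 18564 < 16384? NO
The largest n with C(n, 6) < 16384 is n = 17 (where E[X] = 1547/2048 ≈ 0.7554). Hence R(6, 6) > 17, i.e. R(6, 6) ≥ 18.

Largest n = 17; hence R(6, 6) > 17.


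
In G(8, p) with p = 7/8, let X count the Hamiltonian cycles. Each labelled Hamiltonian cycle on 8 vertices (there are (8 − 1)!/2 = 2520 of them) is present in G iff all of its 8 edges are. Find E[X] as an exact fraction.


K_8 has (8 − 1)!/2 = 2520 labelled Hamiltonian cycles.
For each such Hamiltonian cycle H, let X_H = 1 if all 8 edges of H are present in G. Then P[X_H = 1] = p^{8} = (7/8)^{8} = 5764801/16777216.
By linearity: E[X] = Σ_H E[X_H] = 2520 · p^{8} = 2520 · 5764801/16777216 = 1815912315/2097152.
Numerically: E[X] ≈ 865.89.

E[X] = 2520 · (7/8)^{8} = 1815912315/2097152 ≈ 865.89.


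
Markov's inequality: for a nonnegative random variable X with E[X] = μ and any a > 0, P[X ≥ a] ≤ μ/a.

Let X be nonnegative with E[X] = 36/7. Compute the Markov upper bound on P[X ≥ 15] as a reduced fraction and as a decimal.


μ = E[X] = 36/7, a = 15.
Markov: P[X ≥ 15] ≤ μ/a = (36/7)/15 = 12/35.
Numerically: ≈ 0.34286.
(Since a = 15 > μ = 5.14286, the bound 12/35 is < 1 and informative.)

P[X ≥ 15] ≤ 12/35 ≈ 0.34286.


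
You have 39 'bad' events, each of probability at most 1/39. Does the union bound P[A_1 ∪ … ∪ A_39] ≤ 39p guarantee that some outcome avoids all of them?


Union bound: P[∪_{i=1}^{39} A_i] ≤ Σ_i P[A_i] ≤ 39·p = 39·(1/39) = 1.
Numerically: 1 ≈ 1.000000.
Is 1 < 1? NO.
Since the bound 1 is ≥ 1, the union bound is uninformative here; it does NOT by itself certify existence.

39·p = 1 ≈ 1.000000; existence NOT certified by the union bound.


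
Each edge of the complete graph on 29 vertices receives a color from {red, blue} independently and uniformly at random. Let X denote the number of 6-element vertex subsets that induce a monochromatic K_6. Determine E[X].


Let X = Σ_S X_S over the C(29, 6) = 475020 subsets S of size 6, where X_S = 1 if the K_6 on S is monochromatic.
For a fixed S, the K_6 on S has C(6, 2) = 15 edges. P[all 15 edges red] = (1/2)^15, and likewise for blue, so P[monochromatic] = 2·(1/2)^15 = 2^{1 − 15} = 1/16384.
By linearity of expectation: E[X] = C(29, 6) · 2^{1 − 15} = 475020 · 1/16384 = 118755/4096.
Numerically: E[X] ≈ 28.993.

E[X] = C(29,6)·2^(1−C(6,2)) = 118755/4096 ≈ 28.993.


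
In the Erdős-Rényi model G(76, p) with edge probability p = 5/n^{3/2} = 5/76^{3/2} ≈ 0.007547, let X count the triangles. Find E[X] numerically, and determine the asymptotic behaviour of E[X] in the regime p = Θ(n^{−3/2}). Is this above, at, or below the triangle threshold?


Number of potential triangles: C(76, 3) = 70300.
Each occurs with probability p³ ≈ (0.007547)³ ≈ 4.297826e-07.
By linearity: E[X] = C(76, 3)·p³ ≈ 70300 · 4.297826e-07 ≈ 0.0302.
Since α = 3/2 > 1, p = c/n^{3/2} = o(1/n) is below the triangle threshold p ~ 1/n. Asymptotically E[X] ~ (c³/6)·n^{3(1−α)} = (5³/6)·n^{-1.5} → 0, so by Markov's inequality G has no triangles w.h.p.

E[X] ≈ 0.0302; in regime p = Θ(1/n^{3/2}) E[X] tends to 0 (below the triangle threshold p ~ 1/n).


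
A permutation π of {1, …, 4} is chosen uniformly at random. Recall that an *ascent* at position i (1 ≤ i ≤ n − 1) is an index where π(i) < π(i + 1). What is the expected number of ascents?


Write X = Σ X_I over i = 1, …, 3, with X_I the indicator of one ascent.
There are 3 indicators.
For each fixed i, the pair (π(i), π(i+1)) is a uniformly random ordered pair of distinct values from {1, …, 4}; by symmetry P[π(i) < π(i+1)] = 1/2.
By linearity: E[X] = 3 · (1/2) = (4 − 1) · (1/2) = 3/2 ≈ 1.5000.

E[X] = 3/2 = 1.5000.


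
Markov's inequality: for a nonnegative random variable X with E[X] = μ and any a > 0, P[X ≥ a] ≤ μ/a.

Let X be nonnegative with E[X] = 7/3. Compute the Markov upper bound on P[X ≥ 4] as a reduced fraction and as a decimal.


μ = E[X] = 7/3, a = 4.
Markov: P[X ≥ 4] ≤ μ/a = (7/3)/4 = 7/12.
Numerically: ≈ 0.583.
(Since a = 4 > μ = 2.333, the bound 7/12 is < 1 and informative.)

P[X ≥ 4] ≤ 7/12 ≈ 0.583.


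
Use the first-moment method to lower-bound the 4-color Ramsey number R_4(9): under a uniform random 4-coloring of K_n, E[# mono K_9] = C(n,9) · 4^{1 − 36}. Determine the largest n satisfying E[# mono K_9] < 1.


We need C(n, 9) · 4^{1 − 36} < 1, i.e. C(n, 9) < 4^{36 − 1} = 1180591620717411303424.
Check values of n near the boundary:
  n = 911: C(911, 9) = 1144686900492291197405; 1144686900492291197405 < 1180591620717411303424? YES
  n = 912: C(912, 9) = 1156095740032081475120; 1156095740032081475120 < 1180591620717411303424? YES
  n = 913: C(913, 9) = 1167605542753639808390; 1167605542753639808390 < 1180591620717411303424? YES
  n = 914: C(914, 9) = 1179217089587653905932; 1179217089587653905932 < 1180591620717411303424? YES
  n = 915: C(915, 9) = 1190931166636537885130; 1190931166636537885130 < 1180591620717411303424? NO
  n = 916: C(916, 9) = 1202748565202942340440; 1202748565202942340440 < 1180591620717411303424? NO
  n = 917: C(917, 9) = 1214670081818390006810; 1214670081818390006810 < 1180591620717411303424? NO
The largest n with C(n, 9) < 1180591620717411303424 is n = 914 (where E[X] = 294804272396913476483/295147905179352825856 ≈ 0.9988). Hence R_4(9) > 914, i.e. R_4(9) ≥ 915.

Largest n = 914; hence R_4(9) > 914.


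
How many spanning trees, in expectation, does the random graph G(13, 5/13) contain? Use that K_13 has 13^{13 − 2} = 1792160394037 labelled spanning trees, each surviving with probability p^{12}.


K_13 has 13^{13 − 2} = 1792160394037 labelled spanning trees.
For each such spanning tree H, let X_H = 1 if all 12 edges of H are present in G. Then P[X_H = 1] = p^{12} = (5/13)^{12} = 244140625/23298085122481.
Summing the indicators: E[X] = Σ_H E[X_H] = 1792160394037 · p^{12} = 1792160394037 · 244140625/23298085122481 = 244140625/13.
Numerically: E[X] ≈ 1.88e+07.

E[X] = 1792160394037 · (5/13)^{12} = 244140625/13 ≈ 1.88e+07.


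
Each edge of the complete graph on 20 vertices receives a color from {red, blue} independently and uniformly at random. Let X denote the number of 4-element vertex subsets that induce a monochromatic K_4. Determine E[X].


Let X = Σ_S X_S over the C(20, 4) = 4845 subsets S of size 4, where X_S = 1 if the K_4 on S is monochromatic.
For a fixed S, the K_4 on S has C(4, 2) = 6 edges. P[all 6 edges red] = (1/2)^6, and likewise for blue, so P[monochromatic] = 2·(1/2)^6 = 2^{1 − 6} = 1/32.
Summing: E[X] = C(20, 4) · 2^{1 − 6} = 4845 · 1/32 = 4845/32.
Numerically: E[X] ≈ 151.406.

E[X] = C(20,4)·2^(1−C(4,2)) = 4845/32 ≈ 151.406.


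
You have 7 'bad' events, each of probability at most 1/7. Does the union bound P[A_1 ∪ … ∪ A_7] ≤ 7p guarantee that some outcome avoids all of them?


Union bound: P[∪_{i=1}^{7} A_i] ≤ Σ_i P[A_i] ≤ 7·p = 7·(1/7) = 1.
Numerically: 1 ≈ 1.0000.
Is 1 < 1? NO.
Since the bound 1 is ≥ 1, the union bound is uninformative here; it does NOT by itself certify existence.

7·p = 1 ≈ 1.0000; existence NOT certified by the union bound.


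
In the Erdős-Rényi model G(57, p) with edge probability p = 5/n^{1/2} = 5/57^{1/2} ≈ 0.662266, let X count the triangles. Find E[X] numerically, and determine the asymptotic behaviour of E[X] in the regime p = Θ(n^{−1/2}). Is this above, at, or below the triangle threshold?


Number of potential triangles: C(57, 3) = 29260.
Each occurs with probability p³ ≈ (0.662266)³ ≈ 2.90467622e-01.
By linearity: E[X] = C(57, 3)·p³ ≈ 29260 · 2.90467622e-01 ≈ 8499.082625.
Since α = 1/2 < 1, p = c/n^{1/2} ≫ 1/n is above the triangle threshold p ~ 1/n. Asymptotically E[X] ~ (c³/6)·n^{3(1−α)} = (5³/6)·n^{1.5} → ∞; triangles are abundant w.h.p.

E[X] ≈ 8499.082625; in regime p = Θ(1/n^{1/2}) E[X] diverges (above the triangle threshold p ~ 1/n).


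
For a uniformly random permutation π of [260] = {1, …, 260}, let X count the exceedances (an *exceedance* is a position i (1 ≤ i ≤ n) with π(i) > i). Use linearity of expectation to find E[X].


Write X = Σ_{i=1}^{260} X_i, where X_i = 1_{π(i) > i}.
For each fixed i, π(i) is uniform over {1, …, 260} (marginal of a uniform permutation), so P[π(i) > i] = (n − i)/n. Summing: Σ_{i=1}^{260} (n − i)/n = (0 + 1 + … + 259)/260 = 260(260 − 1)/(2·260) = (260 − 1)/2.
Hence E[X] = Σ_{i=1}^{260} (260 − i)/260 = 259/2 ≈ 129.500000.

E[X] = 259/2 = 129.500000.


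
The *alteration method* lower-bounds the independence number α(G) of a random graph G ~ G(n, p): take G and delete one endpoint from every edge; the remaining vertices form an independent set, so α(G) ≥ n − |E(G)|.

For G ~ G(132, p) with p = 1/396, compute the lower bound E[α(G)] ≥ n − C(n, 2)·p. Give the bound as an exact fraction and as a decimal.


E[|E(G)|] = C(132, 2)·p = 8646 · (1/396) = 131/6.
E[α(G)] ≥ n − E[|E(G)|] = 132 − 131/6 = 661/6.
Numerically: ≈ 110.166667.
(This is only a lower bound; the true E[α(G)] may be larger.)

E[α(G)] ≥ 661/6 ≈ 110.166667.


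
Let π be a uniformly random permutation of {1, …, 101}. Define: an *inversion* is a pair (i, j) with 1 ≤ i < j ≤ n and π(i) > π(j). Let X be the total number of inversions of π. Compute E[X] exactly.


Write X = Σ X_I over the C(101, 2) = 5050 pairs i < j, with X_I the indicator of one inversion.
There are 5050 indicators.
For each fixed pair i < j, the values π(i) and π(j) are two distinct elements of {1, …, 101} in uniformly random order; by symmetry P[π(i) > π(j)] = 1/2.
By linearity: E[X] = 5050 · (1/2) = C(101, 2) · (1/2) = 5050/2 = 2525 ≈ 2525.000.

E[X] = 2525 = 2525.000.


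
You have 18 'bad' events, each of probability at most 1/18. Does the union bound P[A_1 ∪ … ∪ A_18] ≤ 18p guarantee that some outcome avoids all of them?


Union bound: P[∪_{i=1}^{18} A_i] ≤ Σ_i P[A_i] ≤ 18·p = 18·(1/18) = 1.
Numerically: 1 ≈ 1.000000.
Is 1 < 1? NO.
Since the bound 1 is ≥ 1, the union bound is uninformative here; it does NOT by itself certify existence.

18·p = 1 ≈ 1.000000; existence NOT certified by the union bound.
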